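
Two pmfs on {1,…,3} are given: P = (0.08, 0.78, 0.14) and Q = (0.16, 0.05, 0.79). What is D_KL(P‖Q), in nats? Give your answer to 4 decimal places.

D(P‖Q) = Σ p·ln(p/q).
  0.08·ln(0.08/0.16) = -0.05545
  0.78·ln(0.78/0.05) = 2.14287
  0.14·ln(0.14/0.79) = -0.24225
D(P‖Q) = 1.8452 nats.

1.8452 nats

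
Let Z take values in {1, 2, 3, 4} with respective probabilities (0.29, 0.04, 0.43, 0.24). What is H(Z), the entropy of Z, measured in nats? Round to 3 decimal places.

H(Z) = −Σ p·ln p.
  −(0.29)·ln(0.29) = 0.3590
  −(0.04)·ln(0.04) = 0.1288
  −(0.43)·ln(0.43) = 0.3629
  −(0.24)·ln(0.24) = 0.3425
Sum: 0.3590 + 0.1288 + 0.3629 + 0.3425 = 1.193 nats.

1.193 nats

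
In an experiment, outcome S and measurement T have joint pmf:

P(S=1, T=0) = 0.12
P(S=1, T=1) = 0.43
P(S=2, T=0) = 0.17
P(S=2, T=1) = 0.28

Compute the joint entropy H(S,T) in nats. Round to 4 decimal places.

H(S,T) = −Σ p(x,y)·ln p(x,y) over all 4 cells.
  cell (1,0): −0.12·ln0.12 = 0.25443
  cell (1,1): −0.43·ln0.43 = 0.36291
  cell (2,0): −0.17·ln0.17 = 0.30123
  cell (2,1): −0.28·ln0.28 = 0.35643
Sum = 1.2750 nats.

1.2750 nats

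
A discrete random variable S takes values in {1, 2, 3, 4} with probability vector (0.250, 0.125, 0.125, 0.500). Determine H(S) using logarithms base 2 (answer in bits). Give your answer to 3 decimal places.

H(S) = −Σ p·log₂ p.
  −(0.250)·log₂(0.250) = 0.5000
  −(0.125)·log₂(0.125) = 0.3750
  −(0.125)·log₂(0.125) = 0.3750
  −(0.500)·log₂(0.500) = 0.5000
Sum: 0.5000 + 0.3750 + 0.3750 + 0.5000 = 1.750 bits.

1.750 bits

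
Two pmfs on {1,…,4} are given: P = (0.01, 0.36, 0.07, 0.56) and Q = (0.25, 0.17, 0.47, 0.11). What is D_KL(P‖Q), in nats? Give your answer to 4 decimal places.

D(P‖Q) = Σ p·ln(p/q).
  0.01·ln(0.01/0.25) = -0.03219
  0.36·ln(0.36/0.17) = 0.27011
  0.07·ln(0.07/0.47) = -0.13330
  0.56·ln(0.56/0.11) = 0.91138
D(P‖Q) = 1.0160 nats.

1.0160 nats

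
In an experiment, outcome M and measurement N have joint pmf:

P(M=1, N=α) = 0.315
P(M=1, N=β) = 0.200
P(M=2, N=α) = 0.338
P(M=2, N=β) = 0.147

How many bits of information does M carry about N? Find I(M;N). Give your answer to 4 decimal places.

Marginals: p(M) = (0.5150, 0.4850), p(N) = (0.6530, 0.3470).
I(M;N) = Σ p(x,y)·log₂[p(x,y)/(p(x)p(y))].
  (1,α): 0.315·log₂(0.9367) = -0.02973
  (1,β): 0.200·log₂(1.1192) = 0.03248
  (2,α): 0.338·log₂(1.0672) = 0.03173
  (2,β): 0.147·log₂(0.8735) = -0.02869
Sum = 0.0058 bits.

0.0058 bits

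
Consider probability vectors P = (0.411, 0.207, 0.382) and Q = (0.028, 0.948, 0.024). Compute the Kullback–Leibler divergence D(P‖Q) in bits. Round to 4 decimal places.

D(P‖Q) = Σ p·log₂(p/q).
  0.411·log₂(0.411/0.028) = 1.59289
  0.207·log₂(0.207/0.948) = -0.45442
  0.382·log₂(0.382/0.024) = 1.52512
D(P‖Q) = 2.6636 bits.

2.6636 bits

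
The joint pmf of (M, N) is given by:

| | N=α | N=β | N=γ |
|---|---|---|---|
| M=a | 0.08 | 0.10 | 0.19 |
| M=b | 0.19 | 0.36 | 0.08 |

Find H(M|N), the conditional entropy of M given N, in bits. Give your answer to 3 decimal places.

Marginals: p(M) = (0.3700, 0.6300), p(N) = (0.2700, 0.4600, 0.2700).
H(M|N) = Σ p(N) · H(M|N=·).
  N=α: p=0.2700, H(M|N=α) = 0.8767
  N=β: p=0.4600, H(M|N=β) = 0.7554
  N=γ: p=0.2700, H(M|N=γ) = 0.8767
Weighted sum = 0.821 bits.

0.821 bits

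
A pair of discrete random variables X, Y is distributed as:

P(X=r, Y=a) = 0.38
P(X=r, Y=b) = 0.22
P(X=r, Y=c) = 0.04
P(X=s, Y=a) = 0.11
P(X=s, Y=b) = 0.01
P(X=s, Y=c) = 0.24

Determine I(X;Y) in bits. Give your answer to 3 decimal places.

Marginals: p(X) = (0.6400, 0.3600), p(Y) = (0.4900, 0.2300, 0.2800).
I(X;Y) = Σ p(x,y)·log₂[p(x,y)/(p(x)p(y))].
  (r,a): 0.38·log₂(1.2117) = 0.1053
  (r,b): 0.22·log₂(1.4946) = 0.1275
  (r,c): 0.04·log₂(0.2232) = -0.0865
  (s,a): 0.11·log₂(0.6236) = -0.0749
  (s,b): 0.01·log₂(0.1208) = -0.0305
  (s,c): 0.24·log₂(2.3810) = 0.3004
Sum = 0.341 bits.

0.341 bits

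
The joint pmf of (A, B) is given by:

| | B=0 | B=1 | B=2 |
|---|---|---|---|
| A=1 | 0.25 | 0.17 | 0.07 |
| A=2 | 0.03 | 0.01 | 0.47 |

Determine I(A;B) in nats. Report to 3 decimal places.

0.351 nats

Marginals: p(A) = (0.4900, 0.5100), p(B) = (0.2800, 0.1800, 0.5400).
I(A;B) = H(A) + H(B) − H(A,B).
H(A) = 0.6929, H(B) = 0.9978, H(A,B) = 1.3401.
I(A;B) = 0.6929 + 0.9978 − 1.3401 = 0.351 nats.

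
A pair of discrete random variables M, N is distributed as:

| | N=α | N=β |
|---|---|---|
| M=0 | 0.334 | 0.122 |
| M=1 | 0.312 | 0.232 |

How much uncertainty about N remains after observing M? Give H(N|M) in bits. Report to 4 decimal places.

Chain rule: H(N|M) = H(M,N) − H(M).
Marginals: p(M) = (0.4560, 0.5440), p(N) = (0.6460, 0.3540).
H(M,N) = 1.9120 bits; H(M) = 0.9944 bits.
H(N|M) = 1.9120 − 0.9944 = 0.9176 bits.

0.9176 bits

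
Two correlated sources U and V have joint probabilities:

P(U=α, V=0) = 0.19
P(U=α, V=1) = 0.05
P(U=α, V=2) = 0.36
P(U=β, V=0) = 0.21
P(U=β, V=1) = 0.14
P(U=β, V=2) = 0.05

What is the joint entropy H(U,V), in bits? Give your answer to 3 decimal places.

2.288 bits

H(U,V) = −Σ p(x,y)·log₂ p(x,y) over all 6 cells.
  cell (α,0): −0.19·log₂0.19 = 0.4552
  cell (α,1): −0.05·log₂0.05 = 0.2161
  cell (α,2): −0.36·log₂0.36 = 0.5306
  cell (β,0): −0.21·log₂0.21 = 0.4728
  cell (β,1): −0.14·log₂0.14 = 0.3971
  cell (β,2): −0.05·log₂0.05 = 0.2161
Sum = 2.288 bits.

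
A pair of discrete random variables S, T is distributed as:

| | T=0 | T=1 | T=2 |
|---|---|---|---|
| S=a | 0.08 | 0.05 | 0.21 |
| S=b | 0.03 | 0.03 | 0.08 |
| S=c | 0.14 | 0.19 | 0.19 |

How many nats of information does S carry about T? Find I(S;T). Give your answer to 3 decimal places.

0.036 nats

Marginals: p(S) = (0.3400, 0.1400, 0.5200), p(T) = (0.2500, 0.2700, 0.4800).
I(S;T) = H(S) + H(T) − H(S,T).
H(S) = 0.9821, H(T) = 1.0524, H(S,T) = 1.9984.
I(S;T) = 0.9821 + 1.0524 − 1.9984 = 0.036 nats.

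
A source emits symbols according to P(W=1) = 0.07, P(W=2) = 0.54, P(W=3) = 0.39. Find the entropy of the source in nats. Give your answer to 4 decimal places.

H(W) = −Σ p·ln p.
  −(0.07)·ln(0.07) = 0.18615
  −(0.54)·ln(0.54) = 0.33274
  −(0.39)·ln(0.39) = 0.36723
Sum: 0.18615 + 0.33274 + 0.36723 = 0.8861 nats.

0.8861 nats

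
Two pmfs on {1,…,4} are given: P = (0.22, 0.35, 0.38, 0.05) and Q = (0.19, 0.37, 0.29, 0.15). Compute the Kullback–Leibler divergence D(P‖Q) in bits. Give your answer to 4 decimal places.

0.0874 bits

D(P‖Q) = Σ p·log₂(p/q).
  0.22·log₂(0.22/0.19) = 0.04653
  0.35·log₂(0.35/0.37) = -0.02806
  0.38·log₂(0.38/0.29) = 0.14818
  0.05·log₂(0.05/0.15) = -0.07925
D(P‖Q) = 0.0874 bits.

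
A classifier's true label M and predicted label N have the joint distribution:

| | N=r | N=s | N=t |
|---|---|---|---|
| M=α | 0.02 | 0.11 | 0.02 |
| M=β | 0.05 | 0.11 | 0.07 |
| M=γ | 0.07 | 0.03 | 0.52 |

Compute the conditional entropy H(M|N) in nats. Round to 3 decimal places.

0.686 nats

Chain rule: H(M|N) = H(M,N) − H(N).
Marginals: p(M) = (0.1500, 0.2300, 0.6200), p(N) = (0.1400, 0.2500, 0.6100).
H(M,N) = 1.6094 nats; H(N) = 0.9234 nats.
H(M|N) = 1.6094 − 0.9234 = 0.686 nats.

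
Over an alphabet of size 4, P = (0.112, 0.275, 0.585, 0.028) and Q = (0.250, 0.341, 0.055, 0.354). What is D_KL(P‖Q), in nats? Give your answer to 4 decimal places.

D(P‖Q) = Σ p·ln(p/q).
  0.112·ln(0.112/0.250) = -0.08993
  0.275·ln(0.275/0.341) = -0.05916
  0.585·ln(0.585/0.055) = 1.38310
  0.028·ln(0.028/0.354) = -0.07104
D(P‖Q) = 1.1630 nats.

1.1630 nats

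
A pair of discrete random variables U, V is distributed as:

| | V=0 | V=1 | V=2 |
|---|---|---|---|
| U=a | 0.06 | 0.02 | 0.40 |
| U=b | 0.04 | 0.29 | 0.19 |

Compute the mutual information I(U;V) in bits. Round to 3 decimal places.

0.260 bits

Marginals: p(U) = (0.4800, 0.5200), p(V) = (0.1000, 0.3100, 0.5900).
I(U;V) = Σ p(x,y)·log₂[p(x,y)/(p(x)p(y))].
  (a,0): 0.06·log₂(1.2500) = 0.0193
  (a,1): 0.02·log₂(0.1344) = -0.0579
  (a,2): 0.40·log₂(1.4124) = 0.1993
  (b,0): 0.04·log₂(0.7692) = -0.0151
  (b,1): 0.29·log₂(1.7990) = 0.2457
  (b,2): 0.19·log₂(0.6193) = -0.1313
Sum = 0.260 bits.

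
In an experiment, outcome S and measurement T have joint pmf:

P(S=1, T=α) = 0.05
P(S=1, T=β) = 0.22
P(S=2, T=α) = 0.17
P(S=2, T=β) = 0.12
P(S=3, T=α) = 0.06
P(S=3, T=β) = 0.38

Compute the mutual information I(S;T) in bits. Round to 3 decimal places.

0.132 bits

Marginals: p(S) = (0.2700, 0.2900, 0.4400), p(T) = (0.2800, 0.7200).
I(S;T) = H(S) + H(T) − H(S,T).
H(S) = 1.5491, H(T) = 0.8555, H(S,T) = 2.2723.
I(S;T) = 1.5491 + 0.8555 − 2.2723 = 0.132 bits.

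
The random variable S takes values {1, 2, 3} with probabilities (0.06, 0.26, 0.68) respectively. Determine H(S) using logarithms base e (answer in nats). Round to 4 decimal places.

0.7813 nats

H(S) = −Σ p·ln p.
  −(0.06)·ln(0.06) = 0.16880
  −(0.26)·ln(0.26) = 0.35024
  −(0.68)·ln(0.68) = 0.26225
Sum: 0.16880 + 0.35024 + 0.26225 = 0.7813 nats.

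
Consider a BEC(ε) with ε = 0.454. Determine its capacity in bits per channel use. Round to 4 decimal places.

0.5460 bits

Binary erasure channel: capacity C = 1 − ε.
C = 1 − 0.454 = 0.5460 bits per channel use.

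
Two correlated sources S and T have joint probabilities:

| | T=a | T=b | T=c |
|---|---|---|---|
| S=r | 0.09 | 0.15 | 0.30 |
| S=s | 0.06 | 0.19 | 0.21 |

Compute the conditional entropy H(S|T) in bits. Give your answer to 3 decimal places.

Marginals: p(S) = (0.5400, 0.4600), p(T) = (0.1500, 0.3400, 0.5100).
H(S|T) = Σ p(T) · H(S|T=·).
  T=a: p=0.1500, H(S|T=a) = 0.9710
  T=b: p=0.3400, H(S|T=b) = 0.9900
  T=c: p=0.5100, H(S|T=c) = 0.9774
Weighted sum = 0.981 bits.

0.981 bits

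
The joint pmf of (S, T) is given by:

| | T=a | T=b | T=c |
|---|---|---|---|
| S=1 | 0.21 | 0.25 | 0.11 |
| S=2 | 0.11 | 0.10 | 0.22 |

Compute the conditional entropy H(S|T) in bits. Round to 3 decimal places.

Marginals: p(S) = (0.5700, 0.4300), p(T) = (0.3200, 0.3500, 0.3300).
H(S|T) = Σ p(T) · H(S|T=·).
  T=a: p=0.3200, H(S|T=a) = 0.9284
  T=b: p=0.3500, H(S|T=b) = 0.8631
  T=c: p=0.3300, H(S|T=c) = 0.9183
Weighted sum = 0.902 bits.

0.902 bits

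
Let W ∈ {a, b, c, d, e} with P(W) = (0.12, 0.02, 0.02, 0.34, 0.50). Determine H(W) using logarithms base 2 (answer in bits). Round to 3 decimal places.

H(W) = −Σ p·log₂ p.
  −(0.12)·log₂(0.12) = 0.3671
  −(0.02)·log₂(0.02) = 0.1129
  −(0.02)·log₂(0.02) = 0.1129
  −(0.34)·log₂(0.34) = 0.5292
  −(0.50)·log₂(0.50) = 0.5000
Sum: 0.3671 + 0.1129 + 0.1129 + 0.5292 + 0.5000 = 1.622 bits.

1.622 bits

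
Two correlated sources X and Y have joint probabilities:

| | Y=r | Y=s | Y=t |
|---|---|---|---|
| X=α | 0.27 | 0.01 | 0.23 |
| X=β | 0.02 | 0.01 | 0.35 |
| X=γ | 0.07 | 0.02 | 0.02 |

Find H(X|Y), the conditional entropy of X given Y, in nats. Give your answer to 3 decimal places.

Chain rule: H(X|Y) = H(X,Y) − H(Y).
Marginals: p(X) = (0.5100, 0.3800, 0.1100), p(Y) = (0.3600, 0.0400, 0.6000).
H(X,Y) = 1.5720 nats; H(Y) = 0.8030 nats.
H(X|Y) = 1.5720 − 0.8030 = 0.769 nats.

0.769 nats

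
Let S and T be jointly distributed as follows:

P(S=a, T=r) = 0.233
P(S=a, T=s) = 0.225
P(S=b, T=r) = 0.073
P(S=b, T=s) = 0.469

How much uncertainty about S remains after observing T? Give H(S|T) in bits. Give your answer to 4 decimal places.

0.8733 bits

Chain rule: H(S|T) = H(S,T) − H(T).
Marginals: p(S) = (0.4580, 0.5420), p(T) = (0.3060, 0.6940).
H(S,T) = 1.7618 bits; H(T) = 0.8885 bits.
H(S|T) = 1.7618 − 0.8885 = 0.8733 bits.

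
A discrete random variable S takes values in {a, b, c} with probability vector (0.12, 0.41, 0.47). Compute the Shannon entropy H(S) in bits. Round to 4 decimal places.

H(S) = −Σ p·log₂ p.
  −(0.12)·log₂(0.12) = 0.36707
  −(0.41)·log₂(0.41) = 0.52738
  −(0.47)·log₂(0.47) = 0.51196
Sum: 0.36707 + 0.52738 + 0.51196 = 1.4064 bits.

1.4064 bits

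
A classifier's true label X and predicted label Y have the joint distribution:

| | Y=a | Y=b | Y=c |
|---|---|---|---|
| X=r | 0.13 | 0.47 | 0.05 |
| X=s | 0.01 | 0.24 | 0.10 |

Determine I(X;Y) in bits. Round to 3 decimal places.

Marginals: p(X) = (0.6500, 0.3500), p(Y) = (0.1400, 0.7100, 0.1500).
I(X;Y) = Σ p(x,y)·log₂[p(x,y)/(p(x)p(y))].
  (r,a): 0.13·log₂(1.4286) = 0.0669
  (r,b): 0.47·log₂(1.0184) = 0.0124
  (r,c): 0.05·log₂(0.5128) = -0.0482
  (s,a): 0.01·log₂(0.2041) = -0.0229
  (s,b): 0.24·log₂(0.9658) = -0.0121
  (s,c): 0.10·log₂(1.9048) = 0.0930
Sum = 0.089 bits.

0.089 bits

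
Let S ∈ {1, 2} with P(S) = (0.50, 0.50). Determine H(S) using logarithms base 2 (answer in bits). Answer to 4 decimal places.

1.0000 bits

H(S) = −Σ p·log₂ p.
  −(0.50)·log₂(0.50) = 0.50000
  −(0.50)·log₂(0.50) = 0.50000
Sum: 0.50000 + 0.50000 = 1.0000 bits.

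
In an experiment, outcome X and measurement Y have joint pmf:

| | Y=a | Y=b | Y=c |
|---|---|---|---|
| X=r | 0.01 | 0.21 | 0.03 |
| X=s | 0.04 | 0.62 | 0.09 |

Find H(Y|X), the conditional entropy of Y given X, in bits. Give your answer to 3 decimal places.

Marginals: p(X) = (0.2500, 0.7500), p(Y) = (0.0500, 0.8300, 0.1200).
H(Y|X) = Σ p(X) · H(Y|X=·).
  X=r: p=0.2500, H(Y|X=r) = 0.7641
  X=s: p=0.7500, H(Y|X=s) = 0.8196
Weighted sum = 0.806 bits.

0.806 bits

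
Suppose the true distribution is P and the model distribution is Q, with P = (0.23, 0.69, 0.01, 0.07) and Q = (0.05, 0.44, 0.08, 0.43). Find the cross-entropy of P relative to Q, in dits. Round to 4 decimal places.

0.5819 dits

H(P,Q) = −Σ p·log₁₀ q.
  −0.23·log₁₀(0.05) = 0.29924
  −0.69·log₁₀(0.44) = 0.24602
  −0.01·log₁₀(0.08) = 0.01097
  −0.07·log₁₀(0.43) = 0.02566
H(P,Q) = 0.5819 dits.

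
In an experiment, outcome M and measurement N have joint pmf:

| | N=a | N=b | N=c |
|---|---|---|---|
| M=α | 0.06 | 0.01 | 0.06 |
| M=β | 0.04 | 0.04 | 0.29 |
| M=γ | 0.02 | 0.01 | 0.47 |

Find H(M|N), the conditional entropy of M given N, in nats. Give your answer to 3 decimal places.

0.893 nats

Marginals: p(M) = (0.1300, 0.3700, 0.5000), p(N) = (0.1200, 0.0600, 0.8200).
H(M|N) = Σ p(N) · H(M|N=·).
  N=a: p=0.1200, H(M|N=a) = 1.0114
  N=b: p=0.0600, H(M|N=b) = 0.8676
  N=c: p=0.8200, H(M|N=c) = 0.8780
Weighted sum = 0.893 nats.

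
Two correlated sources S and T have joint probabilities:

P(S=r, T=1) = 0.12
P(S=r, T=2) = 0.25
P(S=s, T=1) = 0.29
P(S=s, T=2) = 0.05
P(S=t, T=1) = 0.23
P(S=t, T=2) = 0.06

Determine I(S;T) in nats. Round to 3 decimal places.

Marginals: p(S) = (0.3700, 0.3400, 0.2900), p(T) = (0.6400, 0.3600).
I(S;T) = H(S) + H(T) − H(S,T).
H(S) = 1.0937, H(T) = 0.6534, H(S,T) = 1.6166.
I(S;T) = 1.0937 + 0.6534 − 1.6166 = 0.130 nats.

0.130 nats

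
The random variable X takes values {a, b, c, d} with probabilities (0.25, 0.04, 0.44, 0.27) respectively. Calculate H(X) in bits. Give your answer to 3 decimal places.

1.717 bits

H(X) = −Σ p·log₂ p.
  −(0.25)·log₂(0.25) = 0.5000
  −(0.04)·log₂(0.04) = 0.1858
  −(0.44)·log₂(0.44) = 0.5211
  −(0.27)·log₂(0.27) = 0.5100
Sum: 0.5000 + 0.1858 + 0.5211 + 0.5100 = 1.717 bits.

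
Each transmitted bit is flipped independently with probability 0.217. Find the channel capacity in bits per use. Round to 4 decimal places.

Binary symmetric channel: C = 1 − h₂(ε) where h₂ is the binary entropy function.
h₂(0.217) = −0.217·log₂0.217 − 0.783·log₂0.783 = 0.7547.
C = 1 − 0.7547 = 0.2453 bits per channel use.

0.2453 bits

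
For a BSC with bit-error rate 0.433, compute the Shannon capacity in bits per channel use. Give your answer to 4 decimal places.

0.0130 bits

Binary symmetric channel: C = 1 − h₂(ε) where h₂ is the binary entropy function.
h₂(0.433) = −0.433·log₂0.433 − 0.567·log₂0.567 = 0.9870.
C = 1 − 0.9870 = 0.0130 bits per channel use.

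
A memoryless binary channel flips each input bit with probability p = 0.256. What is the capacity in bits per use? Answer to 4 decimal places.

0.1793 bits

Binary symmetric channel: C = 1 − h₂(ε) where h₂ is the binary entropy function.
h₂(0.256) = −0.256·log₂0.256 − 0.744·log₂0.744 = 0.8207.
C = 1 − 0.8207 = 0.1793 bits per channel use.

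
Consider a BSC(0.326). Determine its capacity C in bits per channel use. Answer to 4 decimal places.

0.0892 bits

Binary symmetric channel: C = 1 − h₂(ε) where h₂ is the binary entropy function.
h₂(0.326) = −0.326·log₂0.326 − 0.674·log₂0.674 = 0.9108.
C = 1 − 0.9108 = 0.0892 bits per channel use.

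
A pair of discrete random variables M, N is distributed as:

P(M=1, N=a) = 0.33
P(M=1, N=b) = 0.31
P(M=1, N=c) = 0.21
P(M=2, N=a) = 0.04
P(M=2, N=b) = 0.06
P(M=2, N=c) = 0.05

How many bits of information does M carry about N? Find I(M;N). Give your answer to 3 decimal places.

Marginals: p(M) = (0.8500, 0.1500), p(N) = (0.3700, 0.3700, 0.2600).
I(M;N) = H(M) + H(N) − H(M,N).
H(M) = 0.6098, H(N) = 1.5667, H(M,N) = 2.1698.
I(M;N) = 0.6098 + 1.5667 − 2.1698 = 0.007 bits.

0.007 bits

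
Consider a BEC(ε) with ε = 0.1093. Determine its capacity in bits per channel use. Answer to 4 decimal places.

Binary erasure channel: capacity C = 1 − ε.
C = 1 − 0.1093 = 0.8907 bits per channel use.

0.8907 bits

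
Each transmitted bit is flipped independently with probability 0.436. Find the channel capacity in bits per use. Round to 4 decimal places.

Binary symmetric channel: C = 1 − h₂(ε) where h₂ is the binary entropy function.
h₂(0.436) = −0.436·log₂0.436 − 0.564·log₂0.564 = 0.9881.
C = 1 − 0.9881 = 0.0119 bits per channel use.

0.0119 bits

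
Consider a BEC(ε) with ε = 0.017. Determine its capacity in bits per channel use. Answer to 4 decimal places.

Binary erasure channel: capacity C = 1 − ε.
C = 1 − 0.017 = 0.9830 bits per channel use.

0.9830 bits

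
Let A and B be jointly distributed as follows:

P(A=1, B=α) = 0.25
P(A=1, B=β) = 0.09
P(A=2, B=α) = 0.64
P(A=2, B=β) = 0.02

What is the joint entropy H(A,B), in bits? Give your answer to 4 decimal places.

H(A,B) = −Σ p(x,y)·log₂ p(x,y) over all 4 cells.
  cell (1,α): −0.25·log₂0.25 = 0.50000
  cell (1,β): −0.09·log₂0.09 = 0.31265
  cell (2,α): −0.64·log₂0.64 = 0.41207
  cell (2,β): −0.02·log₂0.02 = 0.11288
Sum = 1.3376 bits.

1.3376 bits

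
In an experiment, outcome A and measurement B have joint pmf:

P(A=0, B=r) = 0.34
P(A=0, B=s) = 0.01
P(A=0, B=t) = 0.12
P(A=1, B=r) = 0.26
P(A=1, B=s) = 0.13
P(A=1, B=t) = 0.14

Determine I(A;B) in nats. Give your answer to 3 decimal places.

0.065 nats

Marginals: p(A) = (0.4700, 0.5300), p(B) = (0.6000, 0.1400, 0.2600).
I(A;B) = Σ p(x,y)·ln[p(x,y)/(p(x)p(y))].
  (0,r): 0.34·ln(1.2057) = 0.0636
  (0,s): 0.01·ln(0.1520) = -0.0188
  (0,t): 0.12·ln(0.9820) = -0.0022
  (1,r): 0.26·ln(0.8176) = -0.0524
  (1,s): 0.13·ln(1.7520) = 0.0729
  (1,t): 0.14·ln(1.0160) = 0.0022
Sum = 0.065 nats.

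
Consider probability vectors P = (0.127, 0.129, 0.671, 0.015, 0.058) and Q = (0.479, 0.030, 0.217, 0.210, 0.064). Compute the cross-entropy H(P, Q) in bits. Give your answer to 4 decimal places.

H(P,Q) = −Σ p·log₂ q.
  −0.127·log₂(0.479) = 0.13486
  −0.129·log₂(0.030) = 0.65260
  −0.671·log₂(0.217) = 1.47904
  −0.015·log₂(0.210) = 0.03377
  −0.058·log₂(0.064) = 0.23002
H(P,Q) = 2.5303 bits.

2.5303 bits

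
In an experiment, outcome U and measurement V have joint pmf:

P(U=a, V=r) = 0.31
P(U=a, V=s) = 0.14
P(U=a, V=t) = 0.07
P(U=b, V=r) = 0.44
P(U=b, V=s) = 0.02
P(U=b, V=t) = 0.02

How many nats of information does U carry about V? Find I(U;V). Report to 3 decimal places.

Marginals: p(U) = (0.5200, 0.4800), p(V) = (0.7500, 0.1600, 0.0900).
I(U;V) = Σ p(x,y)·ln[p(x,y)/(p(x)p(y))].
  (a,r): 0.31·ln(0.7949) = -0.0712
  (a,s): 0.14·ln(1.6827) = 0.0729
  (a,t): 0.07·ln(1.4957) = 0.0282
  (b,r): 0.44·ln(1.2222) = 0.0883
  (b,s): 0.02·ln(0.2604) = -0.0269
  (b,t): 0.02·ln(0.4630) = -0.0154
Sum = 0.076 nats.

0.076 nats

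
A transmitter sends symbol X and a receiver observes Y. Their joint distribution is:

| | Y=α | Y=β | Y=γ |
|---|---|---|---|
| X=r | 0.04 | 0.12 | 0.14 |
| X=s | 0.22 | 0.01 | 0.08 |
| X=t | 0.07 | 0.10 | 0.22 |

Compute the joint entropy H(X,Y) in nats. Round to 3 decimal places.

H(X,Y) = −Σ p(x,y)·ln p(x,y) over all 9 cells.
  cell (r,α): −0.04·ln0.04 = 0.1288
  cell (r,β): −0.12·ln0.12 = 0.2544
  cell (r,γ): −0.14·ln0.14 = 0.2753
  cell (s,α): −0.22·ln0.22 = 0.3331
  cell (s,β): −0.01·ln0.01 = 0.0461
  cell (s,γ): −0.08·ln0.08 = 0.2021
  cell (t,α): −0.07·ln0.07 = 0.1861
  cell (t,β): −0.10·ln0.10 = 0.2303
  cell (t,γ): −0.22·ln0.22 = 0.3331
Sum = 1.989 nats.

1.989 nats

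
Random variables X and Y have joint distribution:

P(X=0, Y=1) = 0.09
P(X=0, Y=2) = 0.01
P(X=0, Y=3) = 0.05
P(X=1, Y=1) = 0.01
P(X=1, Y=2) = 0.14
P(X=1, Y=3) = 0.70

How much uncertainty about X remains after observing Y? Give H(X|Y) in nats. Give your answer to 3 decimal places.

Marginals: p(X) = (0.1500, 0.8500), p(Y) = (0.1000, 0.1500, 0.7500).
H(X|Y) = Σ p(Y) · H(X|Y=·).
  Y=1: p=0.1000, H(X|Y=1) = 0.3251
  Y=2: p=0.1500, H(X|Y=2) = 0.2449
  Y=3: p=0.7500, H(X|Y=3) = 0.2449
Weighted sum = 0.253 nats.

0.253 nats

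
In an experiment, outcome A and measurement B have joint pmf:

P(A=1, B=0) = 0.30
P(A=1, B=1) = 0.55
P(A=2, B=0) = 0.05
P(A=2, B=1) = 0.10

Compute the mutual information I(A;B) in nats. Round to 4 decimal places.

0.0001 nats

Marginals: p(A) = (0.8500, 0.1500), p(B) = (0.3500, 0.6500).
I(A;B) = Σ p(x,y)·ln[p(x,y)/(p(x)p(y))].
  (1,0): 0.30·ln(1.0084) = 0.00251
  (1,1): 0.55·ln(0.9955) = -0.00249
  (2,0): 0.05·ln(0.9524) = -0.00244
  (2,1): 0.10·ln(1.0256) = 0.00253
Sum = 0.0001 nats.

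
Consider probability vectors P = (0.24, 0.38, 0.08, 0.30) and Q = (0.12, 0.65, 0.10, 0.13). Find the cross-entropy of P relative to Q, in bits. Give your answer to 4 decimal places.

H(P,Q) = −Σ p·log₂ q.
  −0.24·log₂(0.12) = 0.73413
  −0.38·log₂(0.65) = 0.23617
  −0.08·log₂(0.10) = 0.26575
  −0.30·log₂(0.13) = 0.88302
H(P,Q) = 2.1191 bits.

2.1191 bits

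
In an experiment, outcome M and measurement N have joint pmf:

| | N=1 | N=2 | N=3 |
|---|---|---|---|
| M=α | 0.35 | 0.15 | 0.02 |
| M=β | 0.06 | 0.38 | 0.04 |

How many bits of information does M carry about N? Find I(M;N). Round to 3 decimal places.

Marginals: p(M) = (0.5200, 0.4800), p(N) = (0.4100, 0.5300, 0.0600).
I(M;N) = Σ p(x,y)·log₂[p(x,y)/(p(x)p(y))].
  (α,1): 0.35·log₂(1.6417) = 0.2503
  (α,2): 0.15·log₂(0.5443) = -0.1316
  (α,3): 0.02·log₂(0.6410) = -0.0128
  (β,1): 0.06·log₂(0.3049) = -0.1028
  (β,2): 0.38·log₂(1.4937) = 0.2200
  (β,3): 0.04·log₂(1.3889) = 0.0190
Sum = 0.242 bits.

0.242 bits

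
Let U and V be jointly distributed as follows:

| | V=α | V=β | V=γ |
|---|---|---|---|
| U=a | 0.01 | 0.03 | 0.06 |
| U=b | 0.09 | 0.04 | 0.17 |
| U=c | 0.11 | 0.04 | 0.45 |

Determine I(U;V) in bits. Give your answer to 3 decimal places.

Marginals: p(U) = (0.1000, 0.3000, 0.6000), p(V) = (0.2100, 0.1100, 0.6800).
I(U;V) = Σ p(x,y)·log₂[p(x,y)/(p(x)p(y))].
  (a,α): 0.01·log₂(0.4762) = -0.0107
  (a,β): 0.03·log₂(2.7273) = 0.0434
  (a,γ): 0.06·log₂(0.8824) = -0.0108
  (b,α): 0.09·log₂(1.4286) = 0.0463
  (b,β): 0.04·log₂(1.2121) = 0.0111
  (b,γ): 0.17·log₂(0.8333) = -0.0447
  (c,α): 0.11·log₂(0.8730) = -0.0216
  (c,β): 0.04·log₂(0.6061) = -0.0289
  (c,γ): 0.45·log₂(1.1029) = 0.0636
Sum = 0.048 bits.

0.048 bits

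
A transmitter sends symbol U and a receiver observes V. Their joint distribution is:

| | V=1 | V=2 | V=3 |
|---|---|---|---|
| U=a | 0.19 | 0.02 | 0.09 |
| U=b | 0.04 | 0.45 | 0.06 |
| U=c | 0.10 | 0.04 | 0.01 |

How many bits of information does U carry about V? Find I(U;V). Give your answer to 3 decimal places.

0.439 bits

Marginals: p(U) = (0.3000, 0.5500, 0.1500), p(V) = (0.3300, 0.5100, 0.1600).
I(U;V) = Σ p(x,y)·log₂[p(x,y)/(p(x)p(y))].
  (a,1): 0.19·log₂(1.9192) = 0.1787
  (a,2): 0.02·log₂(0.1307) = -0.0587
  (a,3): 0.09·log₂(1.8750) = 0.0816
  (b,1): 0.04·log₂(0.2204) = -0.0873
  (b,2): 0.45·log₂(1.6043) = 0.3069
  (b,3): 0.06·log₂(0.6818) = -0.0332
  (c,1): 0.10·log₂(2.0202) = 0.1014
  (c,2): 0.04·log₂(0.5229) = -0.0374
  (c,3): 0.01·log₂(0.4167) = -0.0126
Sum = 0.439 bits.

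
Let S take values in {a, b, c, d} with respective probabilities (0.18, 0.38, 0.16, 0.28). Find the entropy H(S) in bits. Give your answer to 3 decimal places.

1.913 bits

H(S) = −Σ p·log₂ p.
  −(0.18)·log₂(0.18) = 0.4453
  −(0.38)·log₂(0.38) = 0.5305
  −(0.16)·log₂(0.16) = 0.4230
  −(0.28)·log₂(0.28) = 0.5142
Sum: 0.4453 + 0.5305 + 0.4230 + 0.5142 = 1.913 bits.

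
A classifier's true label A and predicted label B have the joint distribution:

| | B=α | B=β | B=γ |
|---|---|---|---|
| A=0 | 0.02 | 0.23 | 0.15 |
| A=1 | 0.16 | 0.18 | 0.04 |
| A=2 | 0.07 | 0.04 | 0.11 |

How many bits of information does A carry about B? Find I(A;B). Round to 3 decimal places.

0.210 bits

Marginals: p(A) = (0.4000, 0.3800, 0.2200), p(B) = (0.2500, 0.4500, 0.3000).
I(A;B) = Σ p(x,y)·log₂[p(x,y)/(p(x)p(y))].
  (0,α): 0.02·log₂(0.2000) = -0.0464
  (0,β): 0.23·log₂(1.2778) = 0.0813
  (0,γ): 0.15·log₂(1.2500) = 0.0483
  (1,α): 0.16·log₂(1.6842) = 0.1203
  (1,β): 0.18·log₂(1.0526) = 0.0133
  (1,γ): 0.04·log₂(0.3509) = -0.0604
  (2,α): 0.07·log₂(1.2727) = 0.0244
  (2,β): 0.04·log₂(0.4040) = -0.0523
  (2,γ): 0.11·log₂(1.6667) = 0.0811
Sum = 0.210 bits.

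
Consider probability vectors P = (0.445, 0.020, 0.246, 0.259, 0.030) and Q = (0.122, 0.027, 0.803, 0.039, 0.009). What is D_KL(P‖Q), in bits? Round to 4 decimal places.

D(P‖Q) = Σ p·log₂(p/q).
  0.445·log₂(0.445/0.122) = 0.83078
  0.020·log₂(0.020/0.027) = -0.00866
  0.246·log₂(0.246/0.803) = -0.41986
  0.259·log₂(0.259/0.039) = 0.70743
  0.030·log₂(0.030/0.009) = 0.05211
D(P‖Q) = 1.1618 bits.

1.1618 bits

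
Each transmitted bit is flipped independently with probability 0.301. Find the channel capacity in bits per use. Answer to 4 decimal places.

Binary symmetric channel: C = 1 − h₂(ε) where h₂ is the binary entropy function.
h₂(0.301) = −0.301·log₂0.301 − 0.699·log₂0.699 = 0.8825.
C = 1 − 0.8825 = 0.1175 bits per channel use.

0.1175 bits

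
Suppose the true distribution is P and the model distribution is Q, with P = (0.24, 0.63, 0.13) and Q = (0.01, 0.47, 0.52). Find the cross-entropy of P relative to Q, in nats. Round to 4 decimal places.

H(P,Q) = −Σ p·ln q.
  −0.24·ln(0.01) = 1.10524
  −0.63·ln(0.47) = 0.47566
  −0.13·ln(0.52) = 0.08501
H(P,Q) = 1.6659 nats.

1.6659 nats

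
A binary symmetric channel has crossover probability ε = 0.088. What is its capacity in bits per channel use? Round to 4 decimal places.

Binary symmetric channel: C = 1 − h₂(ε) where h₂ is the binary entropy function.
h₂(0.088) = −0.088·log₂0.088 − 0.912·log₂0.912 = 0.4298.
C = 1 − 0.4298 = 0.5702 bits per channel use.

0.5702 bits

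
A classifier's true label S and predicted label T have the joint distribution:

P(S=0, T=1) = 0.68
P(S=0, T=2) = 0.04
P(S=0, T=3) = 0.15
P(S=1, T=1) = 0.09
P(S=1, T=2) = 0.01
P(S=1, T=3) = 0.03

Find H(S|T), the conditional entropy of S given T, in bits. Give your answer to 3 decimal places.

0.554 bits

Marginals: p(S) = (0.8700, 0.1300), p(T) = (0.7700, 0.0500, 0.1800).
H(S|T) = Σ p(T) · H(S|T=·).
  T=1: p=0.7700, H(S|T=1) = 0.5203
  T=2: p=0.0500, H(S|T=2) = 0.7219
  T=3: p=0.1800, H(S|T=3) = 0.6500
Weighted sum = 0.554 bits.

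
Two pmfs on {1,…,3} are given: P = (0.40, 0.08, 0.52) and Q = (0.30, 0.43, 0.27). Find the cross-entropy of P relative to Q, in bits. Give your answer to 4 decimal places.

H(P,Q) = −Σ p·log₂ q.
  −0.40·log₂(0.30) = 0.69479
  −0.08·log₂(0.43) = 0.09741
  −0.52·log₂(0.27) = 0.98226
H(P,Q) = 1.7745 bits.

1.7745 bits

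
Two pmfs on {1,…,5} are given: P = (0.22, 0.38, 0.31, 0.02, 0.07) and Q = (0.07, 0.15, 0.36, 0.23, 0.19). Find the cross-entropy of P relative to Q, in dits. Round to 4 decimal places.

H(P,Q) = −Σ p·log₁₀ q.
  −0.22·log₁₀(0.07) = 0.25408
  −0.38·log₁₀(0.15) = 0.31309
  −0.31·log₁₀(0.36) = 0.13755
  −0.02·log₁₀(0.23) = 0.01277
  −0.07·log₁₀(0.19) = 0.05049
H(P,Q) = 0.7680 dits.

0.7680 dits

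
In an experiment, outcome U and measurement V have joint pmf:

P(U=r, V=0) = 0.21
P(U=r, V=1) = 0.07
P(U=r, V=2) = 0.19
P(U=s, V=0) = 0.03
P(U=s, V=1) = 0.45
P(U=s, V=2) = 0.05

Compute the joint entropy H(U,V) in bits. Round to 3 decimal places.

2.083 bits

H(U,V) = −Σ p(x,y)·log₂ p(x,y) over all 6 cells.
  cell (r,0): −0.21·log₂0.21 = 0.4728
  cell (r,1): −0.07·log₂0.07 = 0.2686
  cell (r,2): −0.19·log₂0.19 = 0.4552
  cell (s,0): −0.03·log₂0.03 = 0.1518
  cell (s,1): −0.45·log₂0.45 = 0.5184
  cell (s,2): −0.05·log₂0.05 = 0.2161
Sum = 2.083 bits.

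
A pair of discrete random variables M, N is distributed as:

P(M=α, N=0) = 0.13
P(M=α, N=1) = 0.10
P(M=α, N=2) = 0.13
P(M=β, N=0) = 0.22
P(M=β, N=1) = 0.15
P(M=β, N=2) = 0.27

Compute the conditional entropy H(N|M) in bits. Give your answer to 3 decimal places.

1.556 bits

Marginals: p(M) = (0.3600, 0.6400), p(N) = (0.3500, 0.2500, 0.4000).
H(N|M) = Σ p(M) · H(N|M=·).
  M=α: p=0.3600, H(N|M=α) = 1.5746
  M=β: p=0.6400, H(N|M=β) = 1.5454
Weighted sum = 1.556 bits.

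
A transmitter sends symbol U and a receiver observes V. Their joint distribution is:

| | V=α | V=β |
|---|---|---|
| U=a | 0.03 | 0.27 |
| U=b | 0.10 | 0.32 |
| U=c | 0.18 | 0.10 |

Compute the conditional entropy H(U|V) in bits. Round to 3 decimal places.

1.404 bits

Marginals: p(U) = (0.3000, 0.4200, 0.2800), p(V) = (0.3100, 0.6900).
H(U|V) = Σ p(V) · H(U|V=·).
  V=α: p=0.3100, H(U|V=α) = 1.3080
  V=β: p=0.6900, H(U|V=β) = 1.4476
Weighted sum = 1.404 bits.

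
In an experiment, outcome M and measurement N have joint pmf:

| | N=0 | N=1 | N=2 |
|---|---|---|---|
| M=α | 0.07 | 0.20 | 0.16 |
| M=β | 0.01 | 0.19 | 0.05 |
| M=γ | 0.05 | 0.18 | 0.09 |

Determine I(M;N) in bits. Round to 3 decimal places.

Marginals: p(M) = (0.4300, 0.2500, 0.3200), p(N) = (0.1300, 0.5700, 0.3000).
I(M;N) = Σ p(x,y)·log₂[p(x,y)/(p(x)p(y))].
  (α,0): 0.07·log₂(1.2522) = 0.0227
  (α,1): 0.20·log₂(0.8160) = -0.0587
  (α,2): 0.16·log₂(1.2403) = 0.0497
  (β,0): 0.01·log₂(0.3077) = -0.0170
  (β,1): 0.19·log₂(1.3333) = 0.0789
  (β,2): 0.05·log₂(0.6667) = -0.0292
  (γ,0): 0.05·log₂(1.2019) = 0.0133
  (γ,1): 0.18·log₂(0.9868) = -0.0034
  (γ,2): 0.09·log₂(0.9375) = -0.0084
Sum = 0.048 bits.

0.048 bits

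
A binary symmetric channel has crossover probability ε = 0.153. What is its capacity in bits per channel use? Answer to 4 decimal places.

Binary symmetric channel: C = 1 − h₂(ε) where h₂ is the binary entropy function.
h₂(0.153) = −0.153·log₂0.153 − 0.847·log₂0.847 = 0.6173.
C = 1 − 0.6173 = 0.3827 bits per channel use.

0.3827 bits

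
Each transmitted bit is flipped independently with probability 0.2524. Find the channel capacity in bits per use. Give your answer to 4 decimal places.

0.1849 bits

Binary symmetric channel: C = 1 − h₂(ε) where h₂ is the binary entropy function.
h₂(0.2524) = −0.2524·log₂0.2524 − 0.7476·log₂0.7476 = 0.8151.
C = 1 − 0.8151 = 0.1849 bits per channel use.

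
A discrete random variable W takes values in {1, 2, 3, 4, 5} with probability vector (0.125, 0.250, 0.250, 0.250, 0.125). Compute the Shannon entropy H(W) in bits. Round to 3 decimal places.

2.250 bits

H(W) = −Σ p·log₂ p.
  −(0.125)·log₂(0.125) = 0.3750
  −(0.250)·log₂(0.250) = 0.5000
  −(0.250)·log₂(0.250) = 0.5000
  −(0.250)·log₂(0.250) = 0.5000
  −(0.125)·log₂(0.125) = 0.3750
Sum: 0.3750 + 0.5000 + 0.5000 + 0.5000 + 0.3750 = 2.250 bits.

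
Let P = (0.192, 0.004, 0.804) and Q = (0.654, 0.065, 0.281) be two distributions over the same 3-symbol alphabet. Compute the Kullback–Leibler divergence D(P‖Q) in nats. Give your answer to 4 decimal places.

D(P‖Q) = Σ p·ln(p/q).
  0.192·ln(0.192/0.654) = -0.23532
  0.004·ln(0.004/0.065) = -0.01115
  0.804·ln(0.804/0.281) = 0.84520
D(P‖Q) = 0.5987 nats.

0.5987 nats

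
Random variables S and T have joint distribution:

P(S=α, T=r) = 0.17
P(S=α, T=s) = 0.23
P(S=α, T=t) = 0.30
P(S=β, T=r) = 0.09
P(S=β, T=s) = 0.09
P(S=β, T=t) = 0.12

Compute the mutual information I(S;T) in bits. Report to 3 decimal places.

Marginals: p(S) = (0.7000, 0.3000), p(T) = (0.2600, 0.3200, 0.4200).
I(S;T) = H(S) + H(T) − H(S,T).
H(S) = 0.8813, H(T) = 1.5570, H(S,T) = 2.4357.
I(S;T) = 0.8813 + 1.5570 − 2.4357 = 0.003 bits.

0.003 bits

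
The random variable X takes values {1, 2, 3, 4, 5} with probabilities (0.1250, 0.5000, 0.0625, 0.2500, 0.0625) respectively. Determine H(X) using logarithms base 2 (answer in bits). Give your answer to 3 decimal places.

H(X) = −Σ p·log₂ p.
  −(0.1250)·log₂(0.1250) = 0.3750
  −(0.5000)·log₂(0.5000) = 0.5000
  −(0.0625)·log₂(0.0625) = 0.2500
  −(0.2500)·log₂(0.2500) = 0.5000
  −(0.0625)·log₂(0.0625) = 0.2500
Sum: 0.3750 + 0.5000 + 0.2500 + 0.5000 + 0.2500 = 1.875 bits.

1.875 bits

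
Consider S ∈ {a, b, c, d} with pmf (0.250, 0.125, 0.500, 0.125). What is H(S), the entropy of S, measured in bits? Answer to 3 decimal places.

1.750 bits

H(S) = −Σ p·log₂ p.
  −(0.250)·log₂(0.250) = 0.5000
  −(0.125)·log₂(0.125) = 0.3750
  −(0.500)·log₂(0.500) = 0.5000
  −(0.125)·log₂(0.125) = 0.3750
Sum: 0.5000 + 0.3750 + 0.5000 + 0.3750 = 1.750 bits.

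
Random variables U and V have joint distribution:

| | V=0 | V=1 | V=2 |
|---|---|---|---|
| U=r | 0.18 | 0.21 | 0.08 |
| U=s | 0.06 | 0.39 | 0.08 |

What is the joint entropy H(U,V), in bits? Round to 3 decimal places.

2.274 bits

H(U,V) = −Σ p(x,y)·log₂ p(x,y) over all 6 cells.
  cell (r,0): −0.18·log₂0.18 = 0.4453
  cell (r,1): −0.21·log₂0.21 = 0.4728
  cell (r,2): −0.08·log₂0.08 = 0.2915
  cell (s,0): −0.06·log₂0.06 = 0.2435
  cell (s,1): −0.39·log₂0.39 = 0.5298
  cell (s,2): −0.08·log₂0.08 = 0.2915
Sum = 2.274 bits.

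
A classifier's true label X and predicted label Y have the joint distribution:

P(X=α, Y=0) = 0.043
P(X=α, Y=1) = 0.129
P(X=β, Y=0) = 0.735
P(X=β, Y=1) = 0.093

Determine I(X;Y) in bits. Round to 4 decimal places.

0.2046 bits

Marginals: p(X) = (0.1720, 0.8280), p(Y) = (0.7780, 0.2220).
I(X;Y) = H(X) + H(Y) − H(X,Y).
H(X) = 0.6623, H(Y) = 0.7638, H(X,Y) = 1.2215.
I(X;Y) = 0.6623 + 0.7638 − 1.2215 = 0.2046 bits.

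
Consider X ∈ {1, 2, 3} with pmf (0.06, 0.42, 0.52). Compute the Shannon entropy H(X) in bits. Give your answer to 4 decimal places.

1.2598 bits

H(X) = −Σ p·log₂ p.
  −(0.06)·log₂(0.06) = 0.24353
  −(0.42)·log₂(0.42) = 0.52565
  −(0.52)·log₂(0.52) = 0.49058
Sum: 0.24353 + 0.52565 + 0.49058 = 1.2598 bits.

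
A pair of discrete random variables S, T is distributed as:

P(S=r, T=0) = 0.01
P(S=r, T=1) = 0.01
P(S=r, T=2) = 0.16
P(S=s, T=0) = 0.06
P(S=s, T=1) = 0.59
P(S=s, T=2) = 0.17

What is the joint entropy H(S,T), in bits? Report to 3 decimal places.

H(S,T) = −Σ p(x,y)·log₂ p(x,y) over all 6 cells.
  cell (r,0): −0.01·log₂0.01 = 0.0664
  cell (r,1): −0.01·log₂0.01 = 0.0664
  cell (r,2): −0.16·log₂0.16 = 0.4230
  cell (s,0): −0.06·log₂0.06 = 0.2435
  cell (s,1): −0.59·log₂0.59 = 0.4491
  cell (s,2): −0.17·log₂0.17 = 0.4346
Sum = 1.683 bits.

1.683 bits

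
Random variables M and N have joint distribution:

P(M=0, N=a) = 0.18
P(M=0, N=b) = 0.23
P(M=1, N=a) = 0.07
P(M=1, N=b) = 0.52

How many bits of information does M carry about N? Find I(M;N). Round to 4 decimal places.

0.0957 bits

Marginals: p(M) = (0.4100, 0.5900), p(N) = (0.2500, 0.7500).
I(M;N) = H(M) + H(N) − H(M,N).
H(M) = 0.9765, H(N) = 0.8113, H(M,N) = 1.6921.
I(M;N) = 0.9765 + 0.8113 − 1.6921 = 0.0957 bits.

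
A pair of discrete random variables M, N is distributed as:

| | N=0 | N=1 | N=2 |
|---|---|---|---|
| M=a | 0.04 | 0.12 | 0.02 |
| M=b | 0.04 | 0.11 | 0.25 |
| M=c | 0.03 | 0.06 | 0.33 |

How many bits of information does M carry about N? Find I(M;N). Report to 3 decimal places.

0.185 bits

Marginals: p(M) = (0.1800, 0.4000, 0.4200), p(N) = (0.1100, 0.2900, 0.6000).
I(M;N) = H(M) + H(N) − H(M,N).
H(M) = 1.4997, H(N) = 1.3104, H(M,N) = 2.6249.
I(M;N) = 1.4997 + 1.3104 − 2.6249 = 0.185 bits.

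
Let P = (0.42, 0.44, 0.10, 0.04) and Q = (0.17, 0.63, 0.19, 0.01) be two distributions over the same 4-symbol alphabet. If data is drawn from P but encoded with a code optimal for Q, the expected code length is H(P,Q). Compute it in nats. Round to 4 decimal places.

H(P,Q) = −Σ p·ln q.
  −0.42·ln(0.17) = 0.74422
  −0.44·ln(0.63) = 0.20330
  −0.10·ln(0.19) = 0.16607
  −0.04·ln(0.01) = 0.18421
H(P,Q) = 1.2978 nats.

1.2978 nats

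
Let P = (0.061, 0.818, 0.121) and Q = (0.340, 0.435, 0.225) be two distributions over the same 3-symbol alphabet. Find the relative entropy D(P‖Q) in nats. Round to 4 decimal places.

D(P‖Q) = Σ p·ln(p/q).
  0.061·ln(0.061/0.340) = -0.10480
  0.818·ln(0.818/0.435) = 0.51658
  0.121·ln(0.121/0.225) = -0.07506
D(P‖Q) = 0.3367 nats.

0.3367 nats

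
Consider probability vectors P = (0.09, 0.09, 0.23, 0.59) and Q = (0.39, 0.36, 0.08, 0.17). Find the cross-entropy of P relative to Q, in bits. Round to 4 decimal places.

2.6013 bits

H(P,Q) = −Σ p·log₂ q.
  −0.09·log₂(0.39) = 0.12226
  −0.09·log₂(0.36) = 0.13265
  −0.23·log₂(0.08) = 0.83809
  −0.59·log₂(0.17) = 1.50827
H(P,Q) = 2.6013 bits.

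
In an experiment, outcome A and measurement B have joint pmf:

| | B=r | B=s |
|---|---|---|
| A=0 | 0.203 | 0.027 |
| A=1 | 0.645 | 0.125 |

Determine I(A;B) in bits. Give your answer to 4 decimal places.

Marginals: p(A) = (0.2300, 0.7700), p(B) = (0.8480, 0.1520).
I(A;B) = H(A) + H(B) − H(A,B).
H(A) = 0.7780, H(B) = 0.6148, H(A,B) = 1.3907.
I(A;B) = 0.7780 + 0.6148 − 1.3907 = 0.0021 bits.

0.0021 bits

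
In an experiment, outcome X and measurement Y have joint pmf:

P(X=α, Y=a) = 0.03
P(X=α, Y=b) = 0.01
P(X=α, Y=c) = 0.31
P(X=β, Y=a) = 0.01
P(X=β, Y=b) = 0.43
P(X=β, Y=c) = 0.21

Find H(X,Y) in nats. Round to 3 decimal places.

H(X,Y) = −Σ p(x,y)·ln p(x,y) over all 6 cells.
  cell (α,a): −0.03·ln0.03 = 0.1052
  cell (α,b): −0.01·ln0.01 = 0.0461
  cell (α,c): −0.31·ln0.31 = 0.3631
  cell (β,a): −0.01·ln0.01 = 0.0461
  cell (β,b): −0.43·ln0.43 = 0.3629
  cell (β,c): −0.21·ln0.21 = 0.3277
Sum = 1.251 nats.

1.251 nats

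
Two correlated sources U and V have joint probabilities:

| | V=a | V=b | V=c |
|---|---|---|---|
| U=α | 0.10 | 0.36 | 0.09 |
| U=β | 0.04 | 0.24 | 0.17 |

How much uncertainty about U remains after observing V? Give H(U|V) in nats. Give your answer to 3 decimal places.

0.655 nats

Marginals: p(U) = (0.5500, 0.4500), p(V) = (0.1400, 0.6000, 0.2600).
H(U|V) = Σ p(V) · H(U|V=·).
  V=a: p=0.1400, H(U|V=a) = 0.5983
  V=b: p=0.6000, H(U|V=b) = 0.6730
  V=c: p=0.2600, H(U|V=c) = 0.6450
Weighted sum = 0.655 nats.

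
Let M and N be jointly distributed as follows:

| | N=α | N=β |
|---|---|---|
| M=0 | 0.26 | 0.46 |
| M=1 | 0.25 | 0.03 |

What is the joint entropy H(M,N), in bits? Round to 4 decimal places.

H(M,N) = −Σ p(x,y)·log₂ p(x,y) over all 4 cells.
  cell (0,α): −0.26·log₂0.26 = 0.50529
  cell (0,β): −0.46·log₂0.46 = 0.51534
  cell (1,α): −0.25·log₂0.25 = 0.50000
  cell (1,β): −0.03·log₂0.03 = 0.15177
Sum = 1.6724 bits.

1.6724 bits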